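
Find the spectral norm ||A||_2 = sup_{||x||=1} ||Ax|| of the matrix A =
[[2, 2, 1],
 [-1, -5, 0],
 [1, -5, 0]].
||A||_2 ≈ 7.3769 (= sqrt(largest eigenvalue of A^T A))

||A||_2 = sigma_max(A) = sqrt(lambda_max(A^T A)). Form the symmetric matrix M = A^T A =
[[6, 4, 2],
 [4, 54, 2],
 [2, 2, 1]].
Its characteristic polynomial (trace, sum of principal 2x2 minors, determinant of M give the coefficients) is
  p(λ) = det(λ I - M) = λ^3 - 61λ^2 + 360λ - 100.
No integer candidate from the rational root theorem (±divisors of 100) is a root, so the roots are irrational. The cubic discriminant is Δ = 244083200 > 0, so there are three distinct real roots. p(0) = -100 and p(1) = 200 have opposite signs, so a root lies in (0, 1); Newton's method refines it to λ ≈ 0.2922. p(6) = 80 and p(7) = -226 have opposite signs, so a root lies in (6, 7); Newton's method refines it to λ ≈ 6.2895. p(54) = -1072 and p(55) = 1550 have opposite signs, so a root lies in (54, 55); Newton's method refines it to λ ≈ 54.4184. Check (Vieta): the three roots sum to 61, matching tr M = 61.
So the eigenvalues of A^T A are ≈ 0.2922, 6.2895, 54.4184 (all ≥ 0, as they must be for A^T A). The largest is λ_max ≈ 54.4184, hence ||A||_2 = sqrt(λ_max) ≈ 7.3769.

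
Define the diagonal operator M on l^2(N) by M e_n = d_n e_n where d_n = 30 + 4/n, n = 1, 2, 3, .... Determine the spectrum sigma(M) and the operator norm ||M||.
sigma(M) = {30 + 4/n : n ≥ 1} ∪ {30}; ||M|| = 34

A bounded diagonal operator on l^2 with diagonal entries d_n has spectrum equal to the closure of {d_n : n ≥ 1}: every d_n is an eigenvalue (with eigenvector e_n), so {d_n} ⊂ sigma(M); the spectrum is closed, so its closure is too; and for lambda not in the closure, (M - lambda I) has bounded inverse (the diagonal entries 1/(d_n - lambda) are bounded). For our sequence d_n = 30 + 4/n, n = 1, 2, 3, ...:
  - {d_n} = {30 + 4/n : n ≥ 1}; the only limit point is 30
  - closure = {30 + 4/n : n ≥ 1} ∪ {30}
For the norm: a diagonal operator has ||M|| = sup_n |d_n|. Here d_n = 30 + 4/n is positive and decreasing, so sup_n |d_n| = d_1 = 30 + 4 = 34. So ||M|| = 34.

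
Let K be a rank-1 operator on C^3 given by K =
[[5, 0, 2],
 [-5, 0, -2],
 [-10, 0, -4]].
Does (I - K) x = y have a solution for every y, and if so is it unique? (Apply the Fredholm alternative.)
(I - K) is singular (det(I - K) = 0, i.e. 1 ∈ sigma(K)). (I - K) x = y is solvable iff y ⊥ ker((I - K)^*) = span{(5, 0, 2)}, i.e. iff 5y_1 + 2y_3 = 0. When solvable, the solutions are x = y + c·(1, -1, -2), c arbitrary (ker(I - K) = span{(1, -1, -2)}, dimension 1).

K has rank 1, so it is an outer product K = u v^T: every row of K is a multiple of one row vector. Reading off the entries, u = (1, -1, -2) and v = (5, 0, 2) (row i of K equals u_i·v^T). A rank-one matrix u v^T satisfies K u = u (v·u) and kills the (2)-dimensional subspace v^⊥, so its characteristic polynomial is lambda^2 (lambda - v·u) with v·u = tr K = 1. Hence the eigenvalues of I - K are 1 (multiplicity 2) and 1 - (1) = 0, so det(I - K) = 0. (Direct check: I - K =
[[-4, 0, -2],
 [5, 1, 2],
 [10, 0, 5]]
has determinant 0.) So 1 is an eigenvalue of K and (I - K) is not invertible. The finite-dimensional Fredholm alternative says: either (I - K) is invertible, or ker(I - K) ≠ {0} and then range(I - K) = ker((I - K)^*)^⊥, with dim ker(I - K) = dim ker((I - K)^*). We are in the second case, so we need both kernels. Kernel of I - K: (I - K) u = u - u (v·u) = u - u = 0, so ker(I - K) = span{u} = span{(1, -1, -2)} (it is exactly 1-dimensional because rank(I - K) = 2). Kernel of the adjoint: K is real, so (I - K)^* = I - K^T = I - v u^T, and (I - v u^T) v = v - v (u·v) = 0; hence ker((I - K)^*) = span{v} = span{(5, 0, 2)}. Therefore (I - K) x = y is solvable iff <y, v> = 0, i.e. iff 5y_1 + 2y_3 = 0. When this holds, K y = u (v·y) = 0, so (I - K) y = y and x = y is a particular solution; the full solution set is the line x = y + c·u = y + c·(1, -1, -2), c ∈ C.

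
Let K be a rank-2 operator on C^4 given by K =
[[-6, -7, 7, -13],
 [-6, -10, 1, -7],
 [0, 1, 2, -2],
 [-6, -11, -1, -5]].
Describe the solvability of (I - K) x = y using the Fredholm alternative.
(I - K) is invertible (det(I - K) = -82 ≠ 0), so for every y in C^4 the equation (I - K) x = y has a unique solution.

K has rank 2 and factors as K = U V^T = u1 v1^T + u2 v2^T with u1 = (3, 3, 0, 3), v1 = (-2, -3, 1, -3), u2 = (2, -1, 1, -2), v2 = (0, 1, 2, -2) (multiplying out reproduces the displayed K). The nonzero eigenvalues of U V^T coincide with those of the 2 x 2 matrix G = V^T U = [[v1·u1, v1·u2], [v2·u1, v2·u2]] = [[-24, 6], [-3, 5]], and by the Sylvester determinant identity det(I_4 - U V^T) = det(I_2 - V^T U) = det([[25, -6], [3, -4]]) = (25)(-4) - (-6)(3) = -82. (Direct check: I - K =
[[7, 7, -7, 13],
 [6, 11, -1, 7],
 [0, -1, -1, 2],
 [6, 11, 1, 6]]
has determinant -82.) The finite-dimensional Fredholm alternative says: either (I - K) is invertible, or ker(I - K) ≠ {0} and then range(I - K) = ker((I - K)^*)^⊥, with dim ker(I - K) = dim ker((I - K)^*). Since det(I - K) ≠ 0, 1 is not an eigenvalue of K and ker(I - K) = {0}, so we are in the first case: for every y there is a unique x = (I - K)^(-1) y. (Explicitly, by the Woodbury identity, (I - U V^T)^(-1) = I + U (I_2 - G)^(-1) V^T.)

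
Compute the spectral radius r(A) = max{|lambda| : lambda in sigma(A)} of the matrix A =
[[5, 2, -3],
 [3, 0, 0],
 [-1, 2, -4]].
r(A) = 6

The eigenvalues of A are the roots of its characteristic polynomial. With M = A (coefficients from the trace, the sum of principal 2x2 minors, and det A):
  p(λ) = det(λ I - M) = λ^3 - λ^2 - 29λ - 6.
By the rational root theorem any rational root is an integer divisor of 6. Testing λ = 6: p(6) = 216 - 36 - 174 - 6 = 0, so λ = 6 is a root. Dividing out (λ - 6) leaves p(λ) = (λ - 6)(λ^2 + 5λ + 1). For λ^2 + 5λ + 1 the discriminant is 21. It is nonnegative but not a perfect square, so the roots are real and irrational: λ = (-5 ± sqrt(21))/2 ≈ -0.2087, -4.7913.
Thus the eigenvalues (to 4 decimals) are -0.2087 (modulus 0.2087); -4.7913 (modulus 4.7913); 6 (modulus 6). The spectral radius is the largest modulus: r(A) = 6. (Cross-check: r(A) ≤ ||A||_2 ≈ 6.8934; equality holds whenever A is normal, though it can also hold for some non-normal A.)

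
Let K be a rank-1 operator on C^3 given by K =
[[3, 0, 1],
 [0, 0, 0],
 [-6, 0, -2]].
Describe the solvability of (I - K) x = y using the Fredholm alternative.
(I - K) is singular (det(I - K) = 0, i.e. 1 ∈ sigma(K)). (I - K) x = y is solvable iff y ⊥ ker((I - K)^*) = span{(3, 0, 1)}, i.e. iff 3y_1 + y_3 = 0. When solvable, the solutions are x = y + c·(1, 0, -2), c arbitrary (ker(I - K) = span{(1, 0, -2)}, dimension 1).

K has rank 1, so it is an outer product K = u v^T: every row of K is a multiple of one row vector. Reading off the entries, u = (1, 0, -2) and v = (3, 0, 1) (row i of K equals u_i·v^T). A rank-one matrix u v^T satisfies K u = u (v·u) and kills the (2)-dimensional subspace v^⊥, so its characteristic polynomial is lambda^2 (lambda - v·u) with v·u = tr K = 1. Hence the eigenvalues of I - K are 1 (multiplicity 2) and 1 - (1) = 0, so det(I - K) = 0. (Direct check: I - K =
[[-2, 0, -1],
 [0, 1, 0],
 [6, 0, 3]]
has determinant 0.) So 1 is an eigenvalue of K and (I - K) is not invertible. The finite-dimensional Fredholm alternative says: either (I - K) is invertible, or ker(I - K) ≠ {0} and then range(I - K) = ker((I - K)^*)^⊥, with dim ker(I - K) = dim ker((I - K)^*). We are in the second case, so we need both kernels. Kernel of I - K: (I - K) u = u - u (v·u) = u - u = 0, so ker(I - K) = span{u} = span{(1, 0, -2)} (it is exactly 1-dimensional because rank(I - K) = 2). Kernel of the adjoint: K is real, so (I - K)^* = I - K^T = I - v u^T, and (I - v u^T) v = v - v (u·v) = 0; hence ker((I - K)^*) = span{v} = span{(3, 0, 1)}. Therefore (I - K) x = y is solvable iff <y, v> = 0, i.e. iff 3y_1 + y_3 = 0. When this holds, K y = u (v·y) = 0, so (I - K) y = y and x = y is a particular solution; the full solution set is the line x = y + c·u = y + c·(1, 0, -2), c ∈ C.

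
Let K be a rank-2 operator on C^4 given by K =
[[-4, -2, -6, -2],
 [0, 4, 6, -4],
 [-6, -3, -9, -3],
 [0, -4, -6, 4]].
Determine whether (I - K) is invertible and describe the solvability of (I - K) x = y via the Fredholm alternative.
(I - K) is invertible (det(I - K) = -98 ≠ 0), so for every y in C^4 the equation (I - K) x = y has a unique solution.

K has rank 2 and factors as K = U V^T = u1 v1^T + u2 v2^T with u1 = (2, -2, 3, 2), v1 = (0, -2, -3, 2), u2 = (2, 0, 3, 0), v2 = (-2, 1, 0, -3) (multiplying out reproduces the displayed K). The nonzero eigenvalues of U V^T coincide with those of the 2 x 2 matrix G = V^T U = [[v1·u1, v1·u2], [v2·u1, v2·u2]] = [[-1, -9], [-12, -4]], and by the Sylvester determinant identity det(I_4 - U V^T) = det(I_2 - V^T U) = det([[2, 9], [12, 5]]) = (2)(5) - (9)(12) = -98. (Direct check: I - K =
[[5, 2, 6, 2],
 [0, -3, -6, 4],
 [6, 3, 10, 3],
 [0, 4, 6, -3]]
has determinant -98.) The finite-dimensional Fredholm alternative says: either (I - K) is invertible, or ker(I - K) ≠ {0} and then range(I - K) = ker((I - K)^*)^⊥, with dim ker(I - K) = dim ker((I - K)^*). Since det(I - K) ≠ 0, 1 is not an eigenvalue of K and ker(I - K) = {0}, so we are in the first case: for every y there is a unique x = (I - K)^(-1) y. (Explicitly, by the Woodbury identity, (I - U V^T)^(-1) = I + U (I_2 - G)^(-1) V^T.)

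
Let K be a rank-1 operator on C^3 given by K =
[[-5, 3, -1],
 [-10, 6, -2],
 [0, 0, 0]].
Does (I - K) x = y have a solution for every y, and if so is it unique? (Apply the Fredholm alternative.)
(I - K) is singular (det(I - K) = 0, i.e. 1 ∈ sigma(K)). (I - K) x = y is solvable iff y ⊥ ker((I - K)^*) = span{(-5, 3, -1)}, i.e. iff -5y_1 + 3y_2 - y_3 = 0. When solvable, the solutions are x = y + c·(1, 2, 0), c arbitrary (ker(I - K) = span{(1, 2, 0)}, dimension 1).

K has rank 1, so it is an outer product K = u v^T: every row of K is a multiple of one row vector. Reading off the entries, u = (1, 2, 0) and v = (-5, 3, -1) (row i of K equals u_i·v^T). A rank-one matrix u v^T satisfies K u = u (v·u) and kills the (2)-dimensional subspace v^⊥, so its characteristic polynomial is lambda^2 (lambda - v·u) with v·u = tr K = 1. Hence the eigenvalues of I - K are 1 (multiplicity 2) and 1 - (1) = 0, so det(I - K) = 0. (Direct check: I - K =
[[6, -3, 1],
 [10, -5, 2],
 [0, 0, 1]]
has determinant 0.) So 1 is an eigenvalue of K and (I - K) is not invertible. The finite-dimensional Fredholm alternative says: either (I - K) is invertible, or ker(I - K) ≠ {0} and then range(I - K) = ker((I - K)^*)^⊥, with dim ker(I - K) = dim ker((I - K)^*). We are in the second case, so we need both kernels. Kernel of I - K: (I - K) u = u - u (v·u) = u - u = 0, so ker(I - K) = span{u} = span{(1, 2, 0)} (it is exactly 1-dimensional because rank(I - K) = 2). Kernel of the adjoint: K is real, so (I - K)^* = I - K^T = I - v u^T, and (I - v u^T) v = v - v (u·v) = 0; hence ker((I - K)^*) = span{v} = span{(-5, 3, -1)}. Therefore (I - K) x = y is solvable iff <y, v> = 0, i.e. iff -5y_1 + 3y_2 - y_3 = 0. When this holds, K y = u (v·y) = 0, so (I - K) y = y and x = y is a particular solution; the full solution set is the line x = y + c·u = y + c·(1, 2, 0), c ∈ C.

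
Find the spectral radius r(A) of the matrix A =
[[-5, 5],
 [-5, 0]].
r(A) = 5

The eigenvalues of A are the roots of its characteristic polynomial. With M = A (coefficients from the trace and determinant):
  p(λ) = det(λ I - M) = λ^2 + 5λ + 25.
For λ^2 + 5λ + 25 the discriminant is -75. It is negative, so the roots are the complex-conjugate pair λ = -5/2 ± (sqrt(75)/2) i ≈ -2.5 ± 4.3301i. For a conjugate pair the product of the roots equals the constant term, so |λ|^2 = 25 and |λ| = sqrt(25) = 5.
Thus the eigenvalues (to 4 decimals) are -2.5 ± 4.3301i (modulus 5). The spectral radius is the largest modulus: r(A) = 5. (Cross-check: r(A) ≤ ||A||_2 ≈ 8.0902; equality holds whenever A is normal, though it can also hold for some non-normal A.)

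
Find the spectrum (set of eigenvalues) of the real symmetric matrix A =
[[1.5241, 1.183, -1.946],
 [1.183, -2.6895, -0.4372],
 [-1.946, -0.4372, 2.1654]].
sigma(A) ≈ {-3, 0, 4}

A is real symmetric, so its spectrum consists of real eigenvalues. Expanding the characteristic polynomial of the displayed matrix gives
  det(λ I - A) = p(λ) = λ^3 + (-1)λ^2 + (-12)λ + (0).
Solving p(λ) = 0 yields eigenvalues ≈ -3, 0, 4. (A is shown rounded to 4 decimals, so these recover the underlying integer eigenvalues to within that precision.)
Verification: the trace of A = 1 equals the sum of eigenvalues 1, and det(A) ≈ -0.0000 matches the eigenvalue product 0.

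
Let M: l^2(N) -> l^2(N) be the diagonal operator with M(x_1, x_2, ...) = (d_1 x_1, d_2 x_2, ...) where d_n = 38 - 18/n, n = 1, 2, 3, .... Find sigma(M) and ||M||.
sigma(M) = {38 - 18/n : n ≥ 1} ∪ {38}; ||M|| = 38

A bounded diagonal operator on l^2 with diagonal entries d_n has spectrum equal to the closure of {d_n : n ≥ 1}: every d_n is an eigenvalue (with eigenvector e_n), so {d_n} ⊂ sigma(M); the spectrum is closed, so its closure is too; and for lambda not in the closure, (M - lambda I) has bounded inverse (the diagonal entries 1/(d_n - lambda) are bounded). For our sequence d_n = 38 - 18/n, n = 1, 2, 3, ...:
  - {d_n} = {38 - 18/n : n ≥ 1}; the only limit point is 38
  - closure = {38 - 18/n : n ≥ 1} ∪ {38}
For the norm: a diagonal operator has ||M|| = sup_n |d_n|. Here d_n = 38 - 18/n increases monotonically from d_1 = 20 toward 38, with all terms in [20, 38); so sup_n |d_n| = 38 (the supremum is the limit, not attained). So ||M|| = 38.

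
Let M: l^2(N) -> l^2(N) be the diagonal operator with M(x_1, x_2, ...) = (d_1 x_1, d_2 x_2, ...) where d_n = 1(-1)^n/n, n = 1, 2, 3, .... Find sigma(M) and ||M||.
sigma(M) = {1(-1)^n/n : n ≥ 1} ∪ {0}; ||M|| = 1

A bounded diagonal operator on l^2 with diagonal entries d_n has spectrum equal to the closure of {d_n : n ≥ 1}: every d_n is an eigenvalue (with eigenvector e_n), so {d_n} ⊂ sigma(M); the spectrum is closed, so its closure is too; and for lambda not in the closure, (M - lambda I) has bounded inverse (the diagonal entries 1/(d_n - lambda) are bounded). For our sequence d_n = 1(-1)^n/n, n = 1, 2, 3, ...:
  - {d_n} = {1(-1)^n/n : n ≥ 1}; the only limit point is 0
  - closure = {1(-1)^n/n : n ≥ 1} ∪ {0}
For the norm: a diagonal operator has ||M|| = sup_n |d_n|. Here |d_n| = 1/n is decreasing, so sup_n |d_n| = |d_1| = 1. So ||M|| = 1.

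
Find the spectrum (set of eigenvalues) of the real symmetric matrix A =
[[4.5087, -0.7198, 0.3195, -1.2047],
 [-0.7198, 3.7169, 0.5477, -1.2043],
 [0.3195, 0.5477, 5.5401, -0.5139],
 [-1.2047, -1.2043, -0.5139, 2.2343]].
sigma(A) ≈ {1, 4, 5, 6}

A is real symmetric, so its spectrum consists of real eigenvalues. Expanding the characteristic polynomial of the displayed matrix gives
  det(λ I - A) = p(λ) = λ^4 + (-16)λ^3 + (89)λ^2 + (-193.9985)λ + (119.9964).
Solving p(λ) = 0 yields eigenvalues ≈ 1, 4, 5, 6. (A is shown rounded to 4 decimals, so these recover the underlying integer eigenvalues to within that precision.)
Verification: the trace of A = 16 equals the sum of eigenvalues 16, and det(A) ≈ 119.9964 matches the eigenvalue product 120.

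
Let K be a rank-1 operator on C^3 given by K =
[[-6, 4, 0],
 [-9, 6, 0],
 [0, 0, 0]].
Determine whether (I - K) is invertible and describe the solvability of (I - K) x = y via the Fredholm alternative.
(I - K) is invertible (det(I - K) = 1 ≠ 0), so for every y in C^3 the equation (I - K) x = y has a unique solution.

K has rank 1, so it is an outer product K = u v^T: every row of K is a multiple of one row vector. Reading off the entries, u = (2, 3, 0) and v = (-3, 2, 0) (row i of K equals u_i·v^T). A rank-one matrix u v^T satisfies K u = u (v·u) and kills the (2)-dimensional subspace v^⊥, so its characteristic polynomial is lambda^2 (lambda - v·u) with v·u = tr K = 0. Hence the eigenvalues of I - K are 1 (multiplicity 2) and 1 - (0) = 1, so det(I - K) = 1. (Direct check: I - K =
[[7, -4, 0],
 [9, -5, 0],
 [0, 0, 1]]
has determinant 1.) The finite-dimensional Fredholm alternative says: either (I - K) is invertible, or ker(I - K) ≠ {0} and then range(I - K) = ker((I - K)^*)^⊥, with dim ker(I - K) = dim ker((I - K)^*). Since det(I - K) ≠ 0, 1 is not an eigenvalue of K and ker(I - K) = {0}, so we are in the first case: for every y there is a unique x = (I - K)^(-1) y. Explicitly, by the Sherman–Morrison formula, (I - u v^T)^(-1) = I + u v^T/(1 - v·u), i.e. (I - K)^(-1) = I + K.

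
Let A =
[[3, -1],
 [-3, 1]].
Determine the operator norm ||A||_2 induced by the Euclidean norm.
||A||_2 = sqrt(20) ≈ 4.4721 (= sqrt(largest eigenvalue of A^T A))

||A||_2 = sigma_max(A) = sqrt(lambda_max(A^T A)). Form the symmetric matrix M = A^T A =
[[18, -6],
 [-6, 2]].
Its characteristic polynomial (trace, determinant of M give the coefficients) is
  p(λ) = det(λ I - M) = λ^2 - 20λ.
For λ^2 - 20λ the discriminant is 400. It is a perfect square (20^2), so the roots are rational: λ = (20 ± 20)/2 = 20, 0.
So the eigenvalues of A^T A are ≈ 0, 20 (all ≥ 0, as they must be for A^T A). The largest is λ_max = 20, hence ||A||_2 = sqrt(λ_max) = sqrt(20) ≈ 4.4721.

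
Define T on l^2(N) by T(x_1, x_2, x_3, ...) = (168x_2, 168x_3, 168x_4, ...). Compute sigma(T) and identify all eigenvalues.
sigma(T) = closed disk {z in C : |z| ≤ 168}; sigma_p(T) = open disk {z in C : |z| < 168}

Note T = 168·V where V is the unit left shift (V x)_k = x_{k+1}; so sigma(T) = 168·sigma(V) and ||T|| = 168||V||. ||T x||^2 = 28224sum_{k≥2} |x_k|^2 ≤ 28224||x||^2, with equality on {x : x_1 = 0}, so ||T|| = 168. For any lambda with |lambda| < 168, set r = lambda/168 (|r| < 1); the vector x = (1, r, r^2, ...) is in l^2 and satisfies T x = 168(r, r^2, ...) = lambda x, so lambda is an eigenvalue. On the boundary |lambda| = 168 the geometric series diverges, so no l^2 eigenvector exists, but these lambda lie in the approximate point spectrum. Hence sigma(T) is the closed disk of radius 168 and sigma_p(T) is the open disk.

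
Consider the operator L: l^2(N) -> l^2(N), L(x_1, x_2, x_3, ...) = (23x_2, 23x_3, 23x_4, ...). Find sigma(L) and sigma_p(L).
sigma(L) = closed disk {z in C : |z| ≤ 23}; sigma_p(L) = open disk {z in C : |z| < 23}

Note L = 23·V where V is the unit left shift (V x)_k = x_{k+1}; so sigma(L) = 23·sigma(V) and ||L|| = 23||V||. ||L x||^2 = 529sum_{k≥2} |x_k|^2 ≤ 529||x||^2, with equality on {x : x_1 = 0}, so ||L|| = 23. For any lambda with |lambda| < 23, set r = lambda/23 (|r| < 1); the vector x = (1, r, r^2, ...) is in l^2 and satisfies L x = 23(r, r^2, ...) = lambda x, so lambda is an eigenvalue. On the boundary |lambda| = 23 the geometric series diverges, so no l^2 eigenvector exists, but these lambda lie in the approximate point spectrum. Hence sigma(L) is the closed disk of radius 23 and sigma_p(L) is the open disk.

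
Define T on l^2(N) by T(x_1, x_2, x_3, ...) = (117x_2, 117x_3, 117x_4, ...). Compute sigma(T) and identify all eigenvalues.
sigma(T) = closed disk {z in C : |z| ≤ 117}; sigma_p(T) = open disk {z in C : |z| < 117}

Note T = 117·V where V is the unit left shift (V x)_k = x_{k+1}; so sigma(T) = 117·sigma(V) and ||T|| = 117||V||. ||T x||^2 = 13689sum_{k≥2} |x_k|^2 ≤ 13689||x||^2, with equality on {x : x_1 = 0}, so ||T|| = 117. For any lambda with |lambda| < 117, set r = lambda/117 (|r| < 1); the vector x = (1, r, r^2, ...) is in l^2 and satisfies T x = 117(r, r^2, ...) = lambda x, so lambda is an eigenvalue. On the boundary |lambda| = 117 the geometric series diverges, so no l^2 eigenvector exists, but these lambda lie in the approximate point spectrum. Hence sigma(T) is the closed disk of radius 117 and sigma_p(T) is the open disk.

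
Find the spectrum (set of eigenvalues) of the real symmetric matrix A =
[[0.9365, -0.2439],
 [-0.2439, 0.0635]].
sigma(A) ≈ {0, 1}

A is real symmetric, so its spectrum consists of real eigenvalues. Expanding the characteristic polynomial of the displayed matrix gives
  det(λ I - A) = p(λ) = λ^2 + (-1)λ + (0).
Solving p(λ) = 0 yields eigenvalues ≈ 0, 1. (A is shown rounded to 4 decimals, so these recover the underlying integer eigenvalues to within that precision.)
Verification: the trace of A = 1 equals the sum of eigenvalues 1, and det(A) ≈ -0.0000 matches the eigenvalue product 0.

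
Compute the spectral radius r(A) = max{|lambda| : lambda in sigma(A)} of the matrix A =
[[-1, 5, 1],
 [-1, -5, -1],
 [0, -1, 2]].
r(A) ≈ 3.1983

The eigenvalues of A are the roots of its characteristic polynomial. With M = A (coefficients from the trace, the sum of principal 2x2 minors, and det A):
  p(λ) = det(λ I - M) = λ^3 + 4λ^2 - 3λ - 22.
No integer candidate from the rational root theorem (±divisors of 22) is a root, so the roots are irrational. The cubic discriminant is Δ = -2432 < 0, so there is one real root and a complex-conjugate pair. p(2) = -4 and p(3) = 32 have opposite signs, so a root lies in (2, 3); Newton's method refines it to λ ≈ 2.1508. Dividing out (λ - (2.1508)) leaves approximately λ^2 + 6.1508λ + 10.2289. For λ^2 + 6.1508λ + 10.2289 the discriminant is -3.0836. It is negative, so the remaining roots are the complex-conjugate pair λ ≈ -3.0754 ± 0.878i. Their product equals the constant term, so |λ|^2 ≈ 10.2289 and |λ| ≈ 3.1983.
Thus the eigenvalues (to 4 decimals) are 2.1508 (modulus 2.1508); -3.0754 ± 0.878i (modulus 3.1983). The spectral radius is the largest modulus: r(A) ≈ 3.1983. (Cross-check: r(A) ≤ ||A||_2 ≈ 7.2374; equality holds whenever A is normal, though it can also hold for some non-normal A.)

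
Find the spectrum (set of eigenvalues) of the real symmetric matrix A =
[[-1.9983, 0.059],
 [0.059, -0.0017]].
sigma(A) ≈ {-2, 0}

A is real symmetric, so its spectrum consists of real eigenvalues. Expanding the characteristic polynomial of the displayed matrix gives
  det(λ I - A) = p(λ) = λ^2 + (2)λ + (0).
Solving p(λ) = 0 yields eigenvalues ≈ -2, 0. (A is shown rounded to 4 decimals, so these recover the underlying integer eigenvalues to within that precision.)
Verification: the trace of A = -2 equals the sum of eigenvalues -2, and det(A) ≈ -0.0001 matches the eigenvalue product 0.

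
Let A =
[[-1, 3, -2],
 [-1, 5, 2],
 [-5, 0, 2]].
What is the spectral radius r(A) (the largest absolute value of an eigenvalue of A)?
r(A) ≈ 5.0922

The eigenvalues of A are the roots of its characteristic polynomial. With M = A (coefficients from the trace, the sum of principal 2x2 minors, and det A):
  p(λ) = det(λ I - M) = λ^3 - 6λ^2 - 4λ + 84.
No integer candidate from the rational root theorem (±divisors of 84) is a root, so the roots are irrational. The cubic discriminant is Δ = -80816 < 0, so there is one real root and a complex-conjugate pair. p(-4) = -60 and p(-3) = 15 have opposite signs, so a root lies in (-4, -3); Newton's method refines it to λ ≈ -3.2394. Dividing out (λ - (-3.2394)) leaves approximately λ^2 - 9.2394λ + 25.9305. For λ^2 - 9.2394λ + 25.9305 the discriminant is -18.3549. It is negative, so the remaining roots are the complex-conjugate pair λ ≈ 4.6197 ± 2.1421i. Their product equals the constant term, so |λ|^2 ≈ 25.9305 and |λ| ≈ 5.0922.
Thus the eigenvalues (to 4 decimals) are -3.2394 (modulus 3.2394); 4.6197 ± 2.1421i (modulus 5.0922). The spectral radius is the largest modulus: r(A) ≈ 5.0922. (Cross-check: r(A) ≤ ||A||_2 ≈ 6.4807; equality holds whenever A is normal, though it can also hold for some non-normal A.)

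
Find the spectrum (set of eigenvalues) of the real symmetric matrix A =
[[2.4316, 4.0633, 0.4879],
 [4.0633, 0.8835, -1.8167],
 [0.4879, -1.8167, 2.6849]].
sigma(A) ≈ {-3, 3, 6}

A is real symmetric, so its spectrum consists of real eigenvalues. Expanding the characteristic polynomial of the displayed matrix gives
  det(λ I - A) = p(λ) = λ^3 + (-6)λ^2 + (-9)λ + (54).
Solving p(λ) = 0 yields eigenvalues ≈ -3, 3, 6. (A is shown rounded to 4 decimals, so these recover the underlying integer eigenvalues to within that precision.)
Verification: the trace of A = 6 equals the sum of eigenvalues 6, and det(A) ≈ -53.9995 matches the eigenvalue product -54.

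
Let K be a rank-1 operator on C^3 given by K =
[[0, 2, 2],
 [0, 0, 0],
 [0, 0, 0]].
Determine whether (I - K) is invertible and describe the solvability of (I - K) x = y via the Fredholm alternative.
(I - K) is invertible (det(I - K) = 1 ≠ 0), so for every y in C^3 the equation (I - K) x = y has a unique solution.

K has rank 1, so it is an outer product K = u v^T: every row of K is a multiple of one row vector. Reading off the entries, u = (2, 0, 0) and v = (0, 1, 1) (row i of K equals u_i·v^T). A rank-one matrix u v^T satisfies K u = u (v·u) and kills the (2)-dimensional subspace v^⊥, so its characteristic polynomial is lambda^2 (lambda - v·u) with v·u = tr K = 0. Hence the eigenvalues of I - K are 1 (multiplicity 2) and 1 - (0) = 1, so det(I - K) = 1. (Direct check: I - K =
[[1, -2, -2],
 [0, 1, 0],
 [0, 0, 1]]
has determinant 1.) The finite-dimensional Fredholm alternative says: either (I - K) is invertible, or ker(I - K) ≠ {0} and then range(I - K) = ker((I - K)^*)^⊥, with dim ker(I - K) = dim ker((I - K)^*). Since det(I - K) ≠ 0, 1 is not an eigenvalue of K and ker(I - K) = {0}, so we are in the first case: for every y there is a unique x = (I - K)^(-1) y. Explicitly, by the Sherman–Morrison formula, (I - u v^T)^(-1) = I + u v^T/(1 - v·u), i.e. (I - K)^(-1) = I + K.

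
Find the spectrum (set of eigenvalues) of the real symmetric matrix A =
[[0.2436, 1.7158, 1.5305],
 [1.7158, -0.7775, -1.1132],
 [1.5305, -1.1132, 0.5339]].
sigma(A) ≈ {-3, 1, 2}

A is real symmetric, so its spectrum consists of real eigenvalues. Expanding the characteristic polynomial of the displayed matrix gives
  det(λ I - A) = p(λ) = λ^3 + (0)λ^2 + (-7)λ + (6).
Solving p(λ) = 0 yields eigenvalues ≈ -3, 1, 2. (A is shown rounded to 4 decimals, so these recover the underlying integer eigenvalues to within that precision.)
Verification: the trace of A = 0 equals the sum of eigenvalues 0, and det(A) ≈ -6.0001 matches the eigenvalue product -6.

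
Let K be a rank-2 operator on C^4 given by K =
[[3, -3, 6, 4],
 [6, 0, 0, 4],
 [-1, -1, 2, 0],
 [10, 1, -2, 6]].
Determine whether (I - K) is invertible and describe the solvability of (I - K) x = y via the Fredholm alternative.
(I - K) is invertible (det(I - K) = 6 ≠ 0), so for every y in C^4 the equation (I - K) x = y has a unique solution.

K has rank 2 and factors as K = U V^T = u1 v1^T + u2 v2^T with u1 = (-2, -2, 0, -3), v1 = (-3, 0, 0, -2), u2 = (-3, 0, -1, 1), v2 = (1, 1, -2, 0) (multiplying out reproduces the displayed K). The nonzero eigenvalues of U V^T coincide with those of the 2 x 2 matrix G = V^T U = [[v1·u1, v1·u2], [v2·u1, v2·u2]] = [[12, 7], [-4, -1]], and by the Sylvester determinant identity det(I_4 - U V^T) = det(I_2 - V^T U) = det([[-11, -7], [4, 2]]) = (-11)(2) - (-7)(4) = 6. (Direct check: I - K =
[[-2, 3, -6, -4],
 [-6, 1, 0, -4],
 [1, 1, -1, 0],
 [-10, -1, 2, -5]]
has determinant 6.) The finite-dimensional Fredholm alternative says: either (I - K) is invertible, or ker(I - K) ≠ {0} and then range(I - K) = ker((I - K)^*)^⊥, with dim ker(I - K) = dim ker((I - K)^*). Since det(I - K) ≠ 0, 1 is not an eigenvalue of K and ker(I - K) = {0}, so we are in the first case: for every y there is a unique x = (I - K)^(-1) y. (Explicitly, by the Woodbury identity, (I - U V^T)^(-1) = I + U (I_2 - G)^(-1) V^T.)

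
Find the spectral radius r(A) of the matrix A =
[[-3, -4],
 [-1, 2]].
r(A) = (1 + sqrt(41))/2 ≈ 3.7016

The eigenvalues of A are the roots of its characteristic polynomial. With M = A (coefficients from the trace and determinant):
  p(λ) = det(λ I - M) = λ^2 + λ - 10.
For λ^2 + λ - 10 the discriminant is 41. It is nonnegative but not a perfect square, so the roots are real and irrational: λ = (-1 ± sqrt(41))/2 ≈ 2.7016, -3.7016.
Thus the eigenvalues (to 4 decimals) are 2.7016 (modulus 2.7016); -3.7016 (modulus 3.7016). The spectral radius is the largest modulus: r(A) = (1 + sqrt(41))/2 ≈ 3.7016. (Cross-check: r(A) ≤ ||A||_2 ≈ 5.1167; equality holds whenever A is normal, though it can also hold for some non-normal A.)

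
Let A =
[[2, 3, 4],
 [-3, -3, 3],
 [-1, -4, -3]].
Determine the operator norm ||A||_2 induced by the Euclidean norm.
||A||_2 ≈ 7.414 (= sqrt(largest eigenvalue of A^T A))

||A||_2 = sigma_max(A) = sqrt(lambda_max(A^T A)). Form the symmetric matrix M = A^T A =
[[14, 19, 2],
 [19, 34, 15],
 [2, 15, 34]].
Its characteristic polynomial (trace, sum of principal 2x2 minors, determinant of M give the coefficients) is
  p(λ) = det(λ I - M) = λ^3 - 82λ^2 + 1518λ - 1764.
No integer candidate from the rational root theorem (±divisors of 1764) is a root, so the roots are irrational. The cubic discriminant is Δ = 1480312800 > 0, so there are three distinct real roots. p(1) = -327 and p(2) = 952 have opposite signs, so a root lies in (1, 2); Newton's method refines it to λ ≈ 1.2444. p(25) = 561 and p(26) = -152 have opposite signs, so a root lies in (25, 26); Newton's method refines it to λ ≈ 25.788. p(54) = -1440 and p(55) = 51 have opposite signs, so a root lies in (54, 55); Newton's method refines it to λ ≈ 54.9675. Check (Vieta): the three roots sum to 82, matching tr M = 82.
So the eigenvalues of A^T A are ≈ 1.2444, 25.788, 54.9675 (all ≥ 0, as they must be for A^T A). The largest is λ_max ≈ 54.9675, hence ||A||_2 = sqrt(λ_max) ≈ 7.414.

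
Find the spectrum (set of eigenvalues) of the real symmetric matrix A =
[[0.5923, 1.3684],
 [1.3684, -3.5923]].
sigma(A) ≈ {-4, 1}

A is real symmetric, so its spectrum consists of real eigenvalues. Expanding the characteristic polynomial of the displayed matrix gives
  det(λ I - A) = p(λ) = λ^2 + (3)λ + (-4).
Solving p(λ) = 0 yields eigenvalues ≈ -4, 1. (A is shown rounded to 4 decimals, so these recover the underlying integer eigenvalues to within that precision.)
Verification: the trace of A = -3 equals the sum of eigenvalues -3, and det(A) ≈ -4.0002 matches the eigenvalue product -4.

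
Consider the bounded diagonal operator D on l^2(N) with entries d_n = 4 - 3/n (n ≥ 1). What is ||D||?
||D|| = 4

For a diagonal operator on l^2 with entries d_n, ||D|| = sup_n |d_n|. Here d_1 = 1, d_2 = 5/2, ..., and d_n = 4 - 3/n increases monotonically toward 4. All terms lie in [1, 4), so |d_n| = d_n and the supremum is the limit 4, which is not attained by any individual d_n. Hence ||D|| = 4.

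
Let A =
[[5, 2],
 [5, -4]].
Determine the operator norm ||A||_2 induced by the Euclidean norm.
||A||_2 = sqrt((70 + sqrt(1300))/2) ≈ 7.282 (= sqrt(largest eigenvalue of A^T A))

||A||_2 = sigma_max(A) = sqrt(lambda_max(A^T A)). Form the symmetric matrix M = A^T A =
[[50, -10],
 [-10, 20]].
Its characteristic polynomial (trace, determinant of M give the coefficients) is
  p(λ) = det(λ I - M) = λ^2 - 70λ + 900.
For λ^2 - 70λ + 900 the discriminant is 1300. It is nonnegative but not a perfect square, so the roots are real and irrational: λ = (70 ± sqrt(1300))/2 ≈ 53.0278, 16.9722.
So the eigenvalues of A^T A are ≈ 16.9722, 53.0278 (all ≥ 0, as they must be for A^T A). The largest is λ_max = (70 + sqrt(1300))/2 ≈ 53.0278, hence ||A||_2 = sqrt(λ_max) = sqrt((70 + sqrt(1300))/2) ≈ 7.282.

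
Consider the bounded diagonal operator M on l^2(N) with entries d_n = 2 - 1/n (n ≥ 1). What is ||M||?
||M|| = 2

For a diagonal operator on l^2 with entries d_n, ||M|| = sup_n |d_n|. Here d_1 = 1, d_2 = 3/2, ..., and d_n = 2 - 1/n increases monotonically toward 2. All terms lie in [1, 2), so |d_n| = d_n and the supremum is the limit 2, which is not attained by any individual d_n. Hence ||M|| = 2.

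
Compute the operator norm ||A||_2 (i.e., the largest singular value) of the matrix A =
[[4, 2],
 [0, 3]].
||A||_2 = sqrt((29 + sqrt(265))/2) ≈ 4.7581 (= sqrt(largest eigenvalue of A^T A))

||A||_2 = sigma_max(A) = sqrt(lambda_max(A^T A)). Form the symmetric matrix M = A^T A =
[[16, 8],
 [8, 13]].
Its characteristic polynomial (trace, determinant of M give the coefficients) is
  p(λ) = det(λ I - M) = λ^2 - 29λ + 144.
For λ^2 - 29λ + 144 the discriminant is 265. It is nonnegative but not a perfect square, so the roots are real and irrational: λ = (29 ± sqrt(265))/2 ≈ 22.6394, 6.3606.
So the eigenvalues of A^T A are ≈ 6.3606, 22.6394 (all ≥ 0, as they must be for A^T A). The largest is λ_max = (29 + sqrt(265))/2 ≈ 22.6394, hence ||A||_2 = sqrt(λ_max) = sqrt((29 + sqrt(265))/2) ≈ 4.7581.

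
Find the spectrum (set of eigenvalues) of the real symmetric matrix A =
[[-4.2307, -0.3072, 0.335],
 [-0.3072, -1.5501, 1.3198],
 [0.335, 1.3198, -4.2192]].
sigma(A) ≈ {-5, -4, -1}

A is real symmetric, so its spectrum consists of real eigenvalues. Expanding the characteristic polynomial of the displayed matrix gives
  det(λ I - A) = p(λ) = λ^3 + (10)λ^2 + (29)λ + (20).
Solving p(λ) = 0 yields eigenvalues ≈ -5, -4, -1. (A is shown rounded to 4 decimals, so these recover the underlying integer eigenvalues to within that precision.)
Verification: the trace of A = -10 equals the sum of eigenvalues -10, and det(A) ≈ -19.9997 matches the eigenvalue product -20.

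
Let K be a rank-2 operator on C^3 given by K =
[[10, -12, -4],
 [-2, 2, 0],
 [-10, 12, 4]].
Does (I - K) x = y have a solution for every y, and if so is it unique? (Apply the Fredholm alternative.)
(I - K) is invertible (det(I - K) = -11 ≠ 0), so for every y in C^3 the equation (I - K) x = y has a unique solution.

K has rank 2 and factors as K = U V^T = u1 v1^T + u2 v2^T with u1 = (-3, 1, 3), v1 = (-2, 2, 0), u2 = (2, 0, -2), v2 = (2, -3, -2) (multiplying out reproduces the displayed K). The nonzero eigenvalues of U V^T coincide with those of the 2 x 2 matrix G = V^T U = [[v1·u1, v1·u2], [v2·u1, v2·u2]] = [[8, -4], [-15, 8]], and by the Sylvester determinant identity det(I_3 - U V^T) = det(I_2 - V^T U) = det([[-7, 4], [15, -7]]) = (-7)(-7) - (4)(15) = -11. (Direct check: I - K =
[[-9, 12, 4],
 [2, -1, 0],
 [10, -12, -3]]
has determinant -11.) The finite-dimensional Fredholm alternative says: either (I - K) is invertible, or ker(I - K) ≠ {0} and then range(I - K) = ker((I - K)^*)^⊥, with dim ker(I - K) = dim ker((I - K)^*). Since det(I - K) ≠ 0, 1 is not an eigenvalue of K and ker(I - K) = {0}, so we are in the first case: for every y there is a unique x = (I - K)^(-1) y. (Explicitly, by the Woodbury identity, (I - U V^T)^(-1) = I + U (I_2 - G)^(-1) V^T.)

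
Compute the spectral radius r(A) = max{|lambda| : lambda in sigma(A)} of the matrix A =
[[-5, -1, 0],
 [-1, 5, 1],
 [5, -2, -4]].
r(A) ≈ 5.3889

The eigenvalues of A are the roots of its characteristic polynomial. With M = A (coefficients from the trace, the sum of principal 2x2 minors, and det A):
  p(λ) = det(λ I - M) = λ^3 + 4λ^2 - 24λ - 89.
No integer candidate from the rational root theorem (±divisors of 89) is a root, so the roots are irrational. The cubic discriminant is Δ = 27221 > 0, so there are three distinct real roots. p(-6) = -17 and p(-5) = 6 have opposite signs, so a root lies in (-6, -5); Newton's method refines it to λ ≈ -5.3889. p(-4) = 7 and p(-3) = -8 have opposite signs, so a root lies in (-4, -3); Newton's method refines it to λ ≈ -3.4284. p(4) = -57 and p(5) = 16 have opposite signs, so a root lies in (4, 5); Newton's method refines it to λ ≈ 4.8173. Check (Vieta): the three roots sum to -4, matching tr M = -4.
Thus the eigenvalues (to 4 decimals) are -5.3889 (modulus 5.3889); -3.4284 (modulus 3.4284); 4.8173 (modulus 4.8173). The spectral radius is the largest modulus: r(A) ≈ 5.3889. (Cross-check: r(A) ≤ ||A||_2 ≈ 8.1825; equality holds whenever A is normal, though it can also hold for some non-normal A.)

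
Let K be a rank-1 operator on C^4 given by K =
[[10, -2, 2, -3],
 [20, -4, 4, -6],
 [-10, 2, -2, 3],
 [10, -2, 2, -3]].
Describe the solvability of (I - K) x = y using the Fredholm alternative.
(I - K) is singular (det(I - K) = 0, i.e. 1 ∈ sigma(K)). (I - K) x = y is solvable iff y ⊥ ker((I - K)^*) = span{(10, -2, 2, -3)}, i.e. iff 10y_1 - 2y_2 + 2y_3 - 3y_4 = 0. When solvable, the solutions are x = y + c·(1, 2, -1, 1), c arbitrary (ker(I - K) = span{(1, 2, -1, 1)}, dimension 1).

K has rank 1, so it is an outer product K = u v^T: every row of K is a multiple of one row vector. Reading off the entries, u = (1, 2, -1, 1) and v = (10, -2, 2, -3) (row i of K equals u_i·v^T). A rank-one matrix u v^T satisfies K u = u (v·u) and kills the (3)-dimensional subspace v^⊥, so its characteristic polynomial is lambda^3 (lambda - v·u) with v·u = tr K = 1. Hence the eigenvalues of I - K are 1 (multiplicity 3) and 1 - (1) = 0, so det(I - K) = 0. (Direct check: I - K =
[[-9, 2, -2, 3],
 [-20, 5, -4, 6],
 [10, -2, 3, -3],
 [-10, 2, -2, 4]]
has determinant 0.) So 1 is an eigenvalue of K and (I - K) is not invertible. The finite-dimensional Fredholm alternative says: either (I - K) is invertible, or ker(I - K) ≠ {0} and then range(I - K) = ker((I - K)^*)^⊥, with dim ker(I - K) = dim ker((I - K)^*). We are in the second case, so we need both kernels. Kernel of I - K: (I - K) u = u - u (v·u) = u - u = 0, so ker(I - K) = span{u} = span{(1, 2, -1, 1)} (it is exactly 1-dimensional because rank(I - K) = 3). Kernel of the adjoint: K is real, so (I - K)^* = I - K^T = I - v u^T, and (I - v u^T) v = v - v (u·v) = 0; hence ker((I - K)^*) = span{v} = span{(10, -2, 2, -3)}. Therefore (I - K) x = y is solvable iff <y, v> = 0, i.e. iff 10y_1 - 2y_2 + 2y_3 - 3y_4 = 0. When this holds, K y = u (v·y) = 0, so (I - K) y = y and x = y is a particular solution; the full solution set is the line x = y + c·u = y + c·(1, 2, -1, 1), c ∈ C.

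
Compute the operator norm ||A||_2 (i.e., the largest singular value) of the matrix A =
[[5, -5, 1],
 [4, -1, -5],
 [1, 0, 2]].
||A||_2 ≈ 8.1884 (= sqrt(largest eigenvalue of A^T A))

||A||_2 = sigma_max(A) = sqrt(lambda_max(A^T A)). Form the symmetric matrix M = A^T A =
[[42, -29, -13],
 [-29, 26, 0],
 [-13, 0, 30]].
Its characteristic polynomial (trace, sum of principal 2x2 minors, determinant of M give the coefficients) is
  p(λ) = det(λ I - M) = λ^3 - 98λ^2 + 2122λ - 3136.
No integer candidate from the rational root theorem (±divisors of 3136) is a root, so the roots are irrational. The cubic discriminant is Δ = 4692074992 > 0, so there are three distinct real roots. p(1) = -1111 and p(2) = 724 have opposite signs, so a root lies in (1, 2); Newton's method refines it to λ ≈ 1.5932. p(29) = 373 and p(30) = -676 have opposite signs, so a root lies in (29, 30); Newton's method refines it to λ ≈ 29.3577. p(67) = -121 and p(68) = 2440 have opposite signs, so a root lies in (67, 68); Newton's method refines it to λ ≈ 67.0491. Check (Vieta): the three roots sum to 98, matching tr M = 98.
So the eigenvalues of A^T A are ≈ 1.5932, 29.3577, 67.0491 (all ≥ 0, as they must be for A^T A). The largest is λ_max ≈ 67.0491, hence ||A||_2 = sqrt(λ_max) ≈ 8.1884.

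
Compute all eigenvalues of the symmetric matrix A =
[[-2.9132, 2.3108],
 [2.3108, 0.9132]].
sigma(A) ≈ {-4, 2}

A is real symmetric, so its spectrum consists of real eigenvalues. Expanding the characteristic polynomial of the displayed matrix gives
  det(λ I - A) = p(λ) = λ^2 + (2)λ + (-8).
Solving p(λ) = 0 yields eigenvalues ≈ -4, 2. (A is shown rounded to 4 decimals, so these recover the underlying integer eigenvalues to within that precision.)
Verification: the trace of A = -2 equals the sum of eigenvalues -2, and det(A) ≈ -8.0001 matches the eigenvalue product -8.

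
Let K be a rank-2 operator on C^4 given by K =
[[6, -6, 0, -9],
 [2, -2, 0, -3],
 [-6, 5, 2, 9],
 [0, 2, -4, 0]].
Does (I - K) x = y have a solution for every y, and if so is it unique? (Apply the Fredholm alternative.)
(I - K) is invertible (det(I - K) = 45 ≠ 0), so for every y in C^4 the equation (I - K) x = y has a unique solution.

K has rank 2 and factors as K = U V^T = u1 v1^T + u2 v2^T with u1 = (3, 1, -3, 0), v1 = (2, -1, -2, -3), u2 = (3, 1, -2, -2), v2 = (0, -1, 2, 0) (multiplying out reproduces the displayed K). The nonzero eigenvalues of U V^T coincide with those of the 2 x 2 matrix G = V^T U = [[v1·u1, v1·u2], [v2·u1, v2·u2]] = [[11, 15], [-7, -5]], and by the Sylvester determinant identity det(I_4 - U V^T) = det(I_2 - V^T U) = det([[-10, -15], [7, 6]]) = (-10)(6) - (-15)(7) = 45. (Direct check: I - K =
[[-5, 6, 0, 9],
 [-2, 3, 0, 3],
 [6, -5, -1, -9],
 [0, -2, 4, 1]]
has determinant 45.) The finite-dimensional Fredholm alternative says: either (I - K) is invertible, or ker(I - K) ≠ {0} and then range(I - K) = ker((I - K)^*)^⊥, with dim ker(I - K) = dim ker((I - K)^*). Since det(I - K) ≠ 0, 1 is not an eigenvalue of K and ker(I - K) = {0}, so we are in the first case: for every y there is a unique x = (I - K)^(-1) y. (Explicitly, by the Woodbury identity, (I - U V^T)^(-1) = I + U (I_2 - G)^(-1) V^T.)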